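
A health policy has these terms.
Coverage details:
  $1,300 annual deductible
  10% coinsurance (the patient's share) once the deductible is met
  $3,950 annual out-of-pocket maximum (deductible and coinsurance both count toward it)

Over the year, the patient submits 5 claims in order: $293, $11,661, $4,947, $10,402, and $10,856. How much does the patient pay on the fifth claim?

$49.70

Claim 1 ($293): fully absorbed by the deductible. Patient pays $293; OOP now $293.
Claim 2 ($11,661): $1,007 to deductible, leaving $10,654; patient's 10% is $1,065.40. Patient owes $2,072.40 (running OOP $2,365.40).
Claim 3 ($4,947): 10% coinsurance on $4,947 = $494.70. Cost to patient: $494.70. OOP to date $2,860.10.
Claim 4 ($10,402): deductible already satisfied, so patient's share is 10% × $10,402 = $1,040.20. Patient pays $1,040.20; OOP now $3,900.30.
Claim 5 ($10,856): 10% coinsurance on $10,856 = $1,085.60. Adding that to $3,900.30 gives $4,985.90, past the $3,950 cap; patient pays only $3,950 − $3,900.30 = $49.70.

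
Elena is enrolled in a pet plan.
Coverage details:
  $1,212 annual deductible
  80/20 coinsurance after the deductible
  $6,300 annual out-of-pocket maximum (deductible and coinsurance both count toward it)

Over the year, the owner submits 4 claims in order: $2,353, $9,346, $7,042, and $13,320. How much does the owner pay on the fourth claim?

$1,582.20

#1 ($2,353): $1,212 to deductible, leaving $1,141; coinsurance $1,141 × 20% = $228.20. Cost to owner: $1,440.20. OOP to date $1,440.20.
#2 ($9,346): deductible already satisfied, so owner's share is 20% × $9,346 = $1,869.20. Owner owes $1,869.20 (running OOP $3,309.40).
#3 ($7,042): deductible met; 20% of $7,042 = $1,408.40. Owner owes $1,408.40 (running OOP $4,717.80).
#4 ($13,320): deductible met; 20% of $13,320 = $2,664. That would push OOP to $7,381.80, over the $6,300 cap, so owner pays $6,300 − $4,717.80 = $1,582.20.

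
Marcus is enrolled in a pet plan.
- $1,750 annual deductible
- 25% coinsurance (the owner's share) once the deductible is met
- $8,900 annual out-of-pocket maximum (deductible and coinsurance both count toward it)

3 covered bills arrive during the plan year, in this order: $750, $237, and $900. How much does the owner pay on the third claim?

Claim 1 — $750: all of it applies to the deductible. Owner pays $750; OOP now $750.
Claim 2 — $237: entire amount goes to the deductible. Owner pays $237; OOP now $987.
Claim 3 — $900: $763 finishes the deductible; $137 goes to coinsurance; owner's 25% is $34.25. Owner owes $797.25 (running OOP $1,784.25).

$797.25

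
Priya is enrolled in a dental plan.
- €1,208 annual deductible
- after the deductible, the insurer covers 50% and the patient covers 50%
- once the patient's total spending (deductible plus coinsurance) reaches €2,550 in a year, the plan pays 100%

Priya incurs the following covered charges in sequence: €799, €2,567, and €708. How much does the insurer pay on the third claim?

€445

#1 (€799): fully absorbed by the deductible. Cost to patient: €799. OOP to date €799. Insurer: €799 − €799 = €0.
#2 (€2,567): €409 finishes the deductible; €2,158 goes to coinsurance; coinsurance €2,158 × 50% = €1,079. Cost to patient: €1,488. OOP to date €2,287. Insurer: €2,567 − €1,488 = €1,079.
#3 (€708): 50% coinsurance on €708 = €354. Adding that to €2,287 gives €2,641, past the €2,550 cap; patient pays only €2,550 − €2,287 = €263. Insurer: €708 − €263 = €445.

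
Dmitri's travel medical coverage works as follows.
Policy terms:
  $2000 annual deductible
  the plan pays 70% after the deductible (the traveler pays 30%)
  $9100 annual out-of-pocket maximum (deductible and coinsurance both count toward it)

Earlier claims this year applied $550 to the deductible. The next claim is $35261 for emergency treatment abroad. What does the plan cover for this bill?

$26711

Deductible still to meet: $2000 − $550 = $1450.
After the $1450 deductible portion, $35261 − $1450 = $33811 is subject to coinsurance.
30% of $33811 = $10143.30 falls to the traveler.
That puts the traveler's cost at $1450 + $10143.30 = $11593.30 before any cap.
Adding $11593.30 to the $550 already spent would give $12143.30, which exceeds the $9100 cap; the traveler pays just $9100 − $550 = $8550.
The plan picks up $35261 − $8550 = $26711.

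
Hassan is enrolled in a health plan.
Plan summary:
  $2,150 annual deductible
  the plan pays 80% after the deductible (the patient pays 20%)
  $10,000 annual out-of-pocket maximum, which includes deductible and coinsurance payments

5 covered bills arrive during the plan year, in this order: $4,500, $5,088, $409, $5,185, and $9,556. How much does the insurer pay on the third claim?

$327.20

Bill 1, $4,500: $2,150 to deductible, leaving $2,350; 20% of $2,350 = $470. Patient owes $2,620 (running OOP $2,620). Plan pays $4,500 − $2,620 = $1,880.
Bill 2, $5,088: deductible already satisfied, so patient's share is 20% × $5,088 = $1,017.60. Cost to patient: $1,017.60. OOP to date $3,637.60. Plan pays $5,088 − $1,017.60 = $4,070.40.
Bill 3, $409: deductible met; 20% of $409 = $81.80. Cost to patient: $81.80. OOP to date $3,719.40. Plan pays $409 − $81.80 = $327.20.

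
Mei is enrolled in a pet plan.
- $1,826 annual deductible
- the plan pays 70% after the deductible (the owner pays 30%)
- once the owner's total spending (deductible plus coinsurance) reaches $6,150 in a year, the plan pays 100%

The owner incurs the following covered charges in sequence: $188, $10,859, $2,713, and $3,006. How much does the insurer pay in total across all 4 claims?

$10,616

Bill 1, $188: all of it applies to the deductible. Owner pays $188; OOP now $188. Insurer: $188 − $188 = $0.
Bill 2, $10,859: deductible takes $1,638, $9,221 remains; coinsurance $9,221 × 30% = $2,766.30. Owner pays $4,404.30; OOP now $4,592.30. Plan pays $10,859 − $4,404.30 = $6,454.70.
Bill 3, $2,713: deductible met; 30% of $2,713 = $813.90. Owner pays $813.90; OOP now $5,406.20. Insurer: $2,713 − $813.90 = $1,899.10.
Bill 4, $3,006: deductible already satisfied, so owner's share is 30% × $3,006 = $901.80. Adding that to $5,406.20 gives $6,308, past the $6,150 cap; owner pays only $6,150 − $5,406.20 = $743.80. Insurer: $3,006 − $743.80 = $2,262.20.
Insurer total = bills − owner's total = $16,766 − $6,150 = $10,616.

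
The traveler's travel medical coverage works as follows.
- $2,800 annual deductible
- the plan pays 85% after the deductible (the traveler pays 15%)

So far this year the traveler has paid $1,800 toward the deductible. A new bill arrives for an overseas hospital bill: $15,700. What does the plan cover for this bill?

Remaining deductible: $2,800 − $1,800 = $1,000.
That leaves $15,700 − $1,000 = $14,700 for coinsurance.
15% of $14,700 = $2,205 falls to the traveler.
So the traveler owes $1,000 + $2,205 = $3,205.
The plan picks up $15,700 − $3,205 = $12,495.

$12,495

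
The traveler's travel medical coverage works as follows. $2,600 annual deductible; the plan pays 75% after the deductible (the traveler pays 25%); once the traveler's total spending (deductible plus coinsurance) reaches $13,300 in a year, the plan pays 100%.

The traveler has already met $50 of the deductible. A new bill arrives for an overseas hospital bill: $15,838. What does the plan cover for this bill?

$50 of the $2,600 deductible is already met, leaving $2,550.
After the $2,550 deductible portion, $15,838 − $2,550 = $13,288 is subject to coinsurance.
Traveler's 25% share of $13,288 is $3,322.
Traveler responsibility before any cap: $2,550 + $3,322 = $5,872.
Year-to-date out-of-pocket becomes $50 + $5,872 = $5,922, still under the $13,300 maximum, so no cap applies.
The insurer covers the remainder: $15,838 − $5,872 = $9,966.

$9,966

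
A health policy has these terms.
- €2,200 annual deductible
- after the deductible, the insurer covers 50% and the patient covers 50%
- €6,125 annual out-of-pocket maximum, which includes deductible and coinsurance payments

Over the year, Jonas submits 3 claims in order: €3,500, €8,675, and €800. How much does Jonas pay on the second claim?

€3,275

Bill 1, €3,500: €2,200 finishes the deductible; €1,300 goes to coinsurance; 50% of €1,300 = €650. Cost to patient: €2,850. OOP to date €2,850.
Bill 2, €8,675: deductible met; 50% of €8,675 = €4,337.50. That would push OOP to €7,187.50, over the €6,125 cap, so patient pays €6,125 − €2,850 = €3,275.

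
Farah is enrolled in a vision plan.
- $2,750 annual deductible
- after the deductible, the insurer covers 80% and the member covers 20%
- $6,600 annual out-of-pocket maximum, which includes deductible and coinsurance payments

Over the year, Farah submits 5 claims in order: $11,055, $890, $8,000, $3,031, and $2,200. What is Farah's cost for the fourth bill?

$411

Bill 1, $11,055: $2,750 finishes the deductible; $8,305 goes to coinsurance; 20% of $8,305 = $1,661. Cost to member: $4,411. OOP to date $4,411.
Bill 2, $890: deductible met; 20% of $890 = $178. Member pays $178; OOP now $4,589.
Bill 3, $8,000: 20% coinsurance on $8,000 = $1,600. Member owes $1,600 (running OOP $6,189).
Bill 4, $3,031: 20% coinsurance on $3,031 = $606.20. OOP would hit $6,795.20 > $6,600, so the cap limits the member to $6,600 − $6,189 = $411.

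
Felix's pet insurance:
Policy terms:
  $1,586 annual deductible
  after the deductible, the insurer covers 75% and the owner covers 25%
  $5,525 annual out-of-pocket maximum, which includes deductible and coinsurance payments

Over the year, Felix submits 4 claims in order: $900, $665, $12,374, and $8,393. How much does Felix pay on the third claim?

$3,109.25

#1 ($900): entire amount goes to the deductible. Owner owes $900 (running OOP $900).
#2 ($665): fully absorbed by the deductible. Cost to owner: $665. OOP to date $1,565.
#3 ($12,374): $21 to deductible, leaving $12,353; 25% of $12,353 = $3,088.25. Owner owes $3,109.25 (running OOP $4,674.25).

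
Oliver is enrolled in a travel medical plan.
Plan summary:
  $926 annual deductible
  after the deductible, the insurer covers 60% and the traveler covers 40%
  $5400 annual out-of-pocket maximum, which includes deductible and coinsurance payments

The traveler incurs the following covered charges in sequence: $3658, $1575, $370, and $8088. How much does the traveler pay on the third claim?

$148

Claim 1 ($3658): deductible takes $926, $2732 remains; traveler's 40% is $1092.80. Traveler owes $2018.80 (running OOP $2018.80).
Claim 2 ($1575): deductible already satisfied, so traveler's share is 40% × $1575 = $630. Cost to traveler: $630. OOP to date $2648.80.
Claim 3 ($370): 40% coinsurance on $370 = $148. Cost to traveler: $148. OOP to date $2796.80.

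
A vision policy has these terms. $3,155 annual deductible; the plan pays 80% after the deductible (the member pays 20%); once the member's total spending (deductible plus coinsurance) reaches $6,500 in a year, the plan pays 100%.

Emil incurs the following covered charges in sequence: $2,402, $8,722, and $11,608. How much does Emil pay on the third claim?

$1,751.20

Bill 1, $2,402: fully absorbed by the deductible. Member owes $2,402 (running OOP $2,402).
Bill 2, $8,722: $753 finishes the deductible; $7,969 goes to coinsurance; member's 20% is $1,593.80. Member pays $2,346.80; OOP now $4,748.80.
Bill 3, $11,608: deductible met; 20% of $11,608 = $2,321.60. Adding that to $4,748.80 gives $7,070.40, past the $6,500 cap; member pays only $6,500 − $4,748.80 = $1,751.20.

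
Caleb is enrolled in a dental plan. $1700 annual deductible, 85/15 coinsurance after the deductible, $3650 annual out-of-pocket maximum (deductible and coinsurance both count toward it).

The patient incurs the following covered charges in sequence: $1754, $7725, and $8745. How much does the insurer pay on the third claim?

Bill 1, $1754: deductible takes $1700, $54 remains; patient's 15% is $8.10. Cost to patient: $1708.10. OOP to date $1708.10. Plan pays $1754 − $1708.10 = $45.90.
Bill 2, $7725: deductible already satisfied, so patient's share is 15% × $7725 = $1158.75. Patient owes $1158.75 (running OOP $2866.85). Insurer: $7725 − $1158.75 = $6566.25.
Bill 3, $8745: deductible met; 15% of $8745 = $1311.75. That would push OOP to $4178.60, over the $3650 cap, so patient pays $3650 − $2866.85 = $783.15. Plan pays $8745 − $783.15 = $7961.85.

$7961.85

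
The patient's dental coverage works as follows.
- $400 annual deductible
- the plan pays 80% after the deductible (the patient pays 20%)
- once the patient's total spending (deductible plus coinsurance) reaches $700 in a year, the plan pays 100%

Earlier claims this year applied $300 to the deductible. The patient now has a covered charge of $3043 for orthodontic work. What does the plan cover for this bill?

$2643

Deductible still to meet: $400 − $300 = $100.
After the $100 deductible portion, $3043 − $100 = $2943 is subject to coinsurance.
Patient's 20% share of $2943 is $588.60.
So the patient owes $100 + $588.60 = $688.60 before any cap.
Year-to-date out-of-pocket would reach $300 + $688.60 = $988.60, above the $700 maximum, so the patient pays only $700 − $300 = $400.
The insurer covers the remainder: $3043 − $400 = $2643.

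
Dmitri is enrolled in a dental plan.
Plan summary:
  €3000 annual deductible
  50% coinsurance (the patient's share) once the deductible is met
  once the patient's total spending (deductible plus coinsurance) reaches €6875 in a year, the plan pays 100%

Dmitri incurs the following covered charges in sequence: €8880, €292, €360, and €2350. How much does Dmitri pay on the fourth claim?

€609

#1 (€8880): deductible takes €3000, €5880 remains; 50% of €5880 = €2940. Cost to patient: €5940. OOP to date €5940.
#2 (€292): 50% coinsurance on €292 = €146. Patient pays €146; OOP now €6086.
#3 (€360): 50% coinsurance on €360 = €180. Patient owes €180 (running OOP €6266).
#4 (€2350): 50% coinsurance on €2350 = €1175. OOP would hit €7441 > €6875, so the cap limits the patient to €6875 − €6266 = €609.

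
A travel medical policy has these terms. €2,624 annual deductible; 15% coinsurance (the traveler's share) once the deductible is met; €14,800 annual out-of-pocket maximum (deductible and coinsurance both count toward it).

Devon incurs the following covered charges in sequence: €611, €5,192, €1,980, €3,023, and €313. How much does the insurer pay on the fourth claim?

Bill 1, €611: fully absorbed by the deductible. Traveler pays €611; OOP now €611. Insurer: €611 − €611 = €0.
Bill 2, €5,192: deductible takes €2,013, €3,179 remains; 15% of €3,179 = €476.85. Cost to traveler: €2,489.85. OOP to date €3,100.85. Insurer: €5,192 − €2,489.85 = €2,702.15.
Bill 3, €1,980: deductible already satisfied, so traveler's share is 15% × €1,980 = €297. Traveler owes €297 (running OOP €3,397.85). Plan pays €1,980 − €297 = €1,683.
Bill 4, €3,023: deductible already satisfied, so traveler's share is 15% × €3,023 = €453.45. Cost to traveler: €453.45. OOP to date €3,851.30. Insurer: €3,023 − €453.45 = €2,569.55.

€2,569.55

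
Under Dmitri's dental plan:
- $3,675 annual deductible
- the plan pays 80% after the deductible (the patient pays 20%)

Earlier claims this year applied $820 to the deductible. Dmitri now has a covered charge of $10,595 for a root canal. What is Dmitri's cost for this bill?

$4,403

$820 of the $3,675 deductible is already met, leaving $2,855.
After the $2,855 deductible portion, $10,595 − $2,855 = $7,740 is subject to coinsurance.
Patient's 20% share of $7,740 is $1,548.
Patient responsibility: $2,855 + $1,548 = $4,403.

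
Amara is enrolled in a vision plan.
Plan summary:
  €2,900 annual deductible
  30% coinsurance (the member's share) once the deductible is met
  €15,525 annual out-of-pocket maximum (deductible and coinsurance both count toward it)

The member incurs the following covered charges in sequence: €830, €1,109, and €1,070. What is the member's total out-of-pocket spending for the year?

€2,932.70

Bill 1, €830: entire amount goes to the deductible. Cost to member: €830. OOP to date €830.
Bill 2, €1,109: fully absorbed by the deductible. Member pays €1,109; OOP now €1,939.
Bill 3, €1,070: €961 to deductible, leaving €109; 30% of €109 = €32.70. Member owes €993.70 (running OOP €2,932.70).
Total paid by the member: €830 + €1,109 + €993.70 = €2,932.70.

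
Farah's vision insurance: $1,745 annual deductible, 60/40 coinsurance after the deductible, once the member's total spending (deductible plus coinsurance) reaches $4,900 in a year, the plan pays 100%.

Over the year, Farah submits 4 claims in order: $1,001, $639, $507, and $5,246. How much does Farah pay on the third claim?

$265.80

#1 ($1,001): fully absorbed by the deductible. Member owes $1,001 (running OOP $1,001).
#2 ($639): fully absorbed by the deductible. Member owes $639 (running OOP $1,640).
#3 ($507): $105 finishes the deductible; $402 goes to coinsurance; member's 40% is $160.80. Member owes $265.80 (running OOP $1,905.80).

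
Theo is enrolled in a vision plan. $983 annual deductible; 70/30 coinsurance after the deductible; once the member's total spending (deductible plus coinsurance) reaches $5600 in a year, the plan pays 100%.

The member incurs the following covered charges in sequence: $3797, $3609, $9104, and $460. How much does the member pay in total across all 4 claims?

Claim 1 — $3797: deductible takes $983, $2814 remains; coinsurance $2814 × 30% = $844.20. Cost to member: $1827.20. OOP to date $1827.20.
Claim 2 — $3609: 30% coinsurance on $3609 = $1082.70. Cost to member: $1082.70. OOP to date $2909.90.
Claim 3 — $9104: deductible already satisfied, so member's share is 30% × $9104 = $2731.20. That would push OOP to $5641.10, over the $5600 cap, so member pays $5600 − $2909.90 = $2690.10.
Claim 4 — $460: deductible met; 30% of $460 = $138. OOP would hit $5738 > $5600, so the cap limits the member to $5600 − $5600 = $0.
Total paid by the member: $1827.20 + $1082.70 + $2690.10 + $0 = $5600.

$5600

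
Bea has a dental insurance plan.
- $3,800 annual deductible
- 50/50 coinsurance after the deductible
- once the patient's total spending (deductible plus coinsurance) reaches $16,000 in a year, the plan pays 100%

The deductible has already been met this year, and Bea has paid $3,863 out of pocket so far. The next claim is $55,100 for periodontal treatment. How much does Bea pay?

$12,137

The deductible is already satisfied, so the full bill goes to coinsurance.
Patient's 50% share of $55,100 is $27,550.
That would bring total out-of-pocket to $31,413, past the $16,000 cap. The patient is capped at $16,000 − $3,863 = $12,137 on this claim.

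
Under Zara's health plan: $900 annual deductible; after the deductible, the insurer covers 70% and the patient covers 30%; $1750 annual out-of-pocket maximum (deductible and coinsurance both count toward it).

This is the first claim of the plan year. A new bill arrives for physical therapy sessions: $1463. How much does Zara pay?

Nothing has been paid toward the $900 deductible, so the first $900 of this charge is applied there.
The remaining $563 (= $1463 − $900) moves to coinsurance.
Coinsurance: $563 × 30% = $168.90.
Patient responsibility before any cap: $900 + $168.90 = $1068.90.
Cumulative spending $0 + $1068.90 = $1068.90 stays under the $1750 maximum.

$1068.90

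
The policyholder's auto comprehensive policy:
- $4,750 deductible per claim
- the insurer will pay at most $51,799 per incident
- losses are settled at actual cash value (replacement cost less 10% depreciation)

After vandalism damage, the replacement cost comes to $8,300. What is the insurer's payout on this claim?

$2,720

At 10% depreciation, ACV = $8,300 − $830 = $7,470.
Less the $4,750 deductible: $7,470 − $4,750 = $2,720.
$2,720 is within the $51,799 limit, so the insurer pays $2,720.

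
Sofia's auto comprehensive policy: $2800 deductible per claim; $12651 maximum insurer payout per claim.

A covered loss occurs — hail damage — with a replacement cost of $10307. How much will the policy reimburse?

$7507

After the deductible, $10307 − $2800 = $7507 remains.
$7507 is within the $12651 limit, so the insurer pays $7507.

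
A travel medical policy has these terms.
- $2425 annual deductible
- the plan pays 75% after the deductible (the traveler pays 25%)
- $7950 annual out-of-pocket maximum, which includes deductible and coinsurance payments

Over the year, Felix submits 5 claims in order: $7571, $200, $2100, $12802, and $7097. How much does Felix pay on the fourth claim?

$3200.50

Bill 1, $7571: $2425 to deductible, leaving $5146; 25% of $5146 = $1286.50. Traveler pays $3711.50; OOP now $3711.50.
Bill 2, $200: deductible met; 25% of $200 = $50. Traveler owes $50 (running OOP $3761.50).
Bill 3, $2100: 25% coinsurance on $2100 = $525. Traveler pays $525; OOP now $4286.50.
Bill 4, $12802: 25% coinsurance on $12802 = $3200.50. Cost to traveler: $3200.50. OOP to date $7487.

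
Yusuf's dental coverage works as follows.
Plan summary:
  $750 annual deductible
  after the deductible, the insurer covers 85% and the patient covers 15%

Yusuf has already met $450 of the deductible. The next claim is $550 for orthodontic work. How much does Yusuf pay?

Deductible still to meet: $750 − $450 = $300.
The remaining $250 (= $550 − $300) moves to coinsurance.
Patient's 15% share of $250 is $37.50.
So the patient owes $300 + $37.50 = $337.50.

$337.50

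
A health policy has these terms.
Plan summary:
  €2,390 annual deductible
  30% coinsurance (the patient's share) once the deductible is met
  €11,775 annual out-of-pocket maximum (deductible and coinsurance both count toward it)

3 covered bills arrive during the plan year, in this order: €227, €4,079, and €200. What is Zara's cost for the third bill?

Claim 1 — €227: fully absorbed by the deductible. Patient pays €227; OOP now €227.
Claim 2 — €4,079: €2,163 to deductible, leaving €1,916; 30% of €1,916 = €574.80. Patient owes €2,737.80 (running OOP €2,964.80).
Claim 3 — €200: deductible met; 30% of €200 = €60. Patient owes €60 (running OOP €3,024.80).

€60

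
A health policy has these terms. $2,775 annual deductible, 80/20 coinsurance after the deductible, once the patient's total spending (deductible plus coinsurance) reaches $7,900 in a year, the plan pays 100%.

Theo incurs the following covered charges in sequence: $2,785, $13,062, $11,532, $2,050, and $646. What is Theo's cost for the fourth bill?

Bill 1, $2,785: $2,775 to deductible, leaving $10; 20% of $10 = $2. Cost to patient: $2,777. OOP to date $2,777.
Bill 2, $13,062: deductible met; 20% of $13,062 = $2,612.40. Cost to patient: $2,612.40. OOP to date $5,389.40.
Bill 3, $11,532: 20% coinsurance on $11,532 = $2,306.40. Patient owes $2,306.40 (running OOP $7,695.80).
Bill 4, $2,050: 20% coinsurance on $2,050 = $410. Adding that to $7,695.80 gives $8,105.80, past the $7,900 cap; patient pays only $7,900 − $7,695.80 = $204.20.

$204.20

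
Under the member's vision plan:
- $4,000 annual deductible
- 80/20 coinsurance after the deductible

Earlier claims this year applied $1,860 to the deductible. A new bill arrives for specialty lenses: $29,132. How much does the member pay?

$7,538.40

Deductible still to meet: $4,000 − $1,860 = $2,140.
After the $2,140 deductible portion, $29,132 − $2,140 = $26,992 is subject to coinsurance.
Coinsurance: $26,992 × 20% = $5,398.40.
So the member owes $2,140 + $5,398.40 = $7,538.40.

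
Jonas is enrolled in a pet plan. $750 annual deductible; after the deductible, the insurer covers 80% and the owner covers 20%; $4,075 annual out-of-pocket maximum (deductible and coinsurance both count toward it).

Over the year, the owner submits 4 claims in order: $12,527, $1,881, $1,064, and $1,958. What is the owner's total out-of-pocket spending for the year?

$4,075

Claim 1 ($12,527): $750 finishes the deductible; $11,777 goes to coinsurance; owner's 20% is $2,355.40. Cost to owner: $3,105.40. OOP to date $3,105.40.
Claim 2 ($1,881): deductible already satisfied, so owner's share is 20% × $1,881 = $376.20. Owner pays $376.20; OOP now $3,481.60.
Claim 3 ($1,064): deductible met; 20% of $1,064 = $212.80. Cost to owner: $212.80. OOP to date $3,694.40.
Claim 4 ($1,958): deductible already satisfied, so owner's share is 20% × $1,958 = $391.60. OOP would hit $4,086 > $4,075, so the cap limits the owner to $4,075 − $3,694.40 = $380.60.
Summing the owner's payments: $3,105.40 + $376.20 + $212.80 + $380.60 = $4,075.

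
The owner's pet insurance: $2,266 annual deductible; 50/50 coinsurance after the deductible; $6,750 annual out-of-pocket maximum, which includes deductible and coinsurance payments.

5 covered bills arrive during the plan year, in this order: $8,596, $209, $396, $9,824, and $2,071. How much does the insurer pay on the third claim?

$198

Bill 1, $8,596: deductible takes $2,266, $6,330 remains; owner's 50% is $3,165. Cost to owner: $5,431. OOP to date $5,431. Insurer: $8,596 − $5,431 = $3,165.
Bill 2, $209: 50% coinsurance on $209 = $104.50. Cost to owner: $104.50. OOP to date $5,535.50. Insurer: $209 − $104.50 = $104.50.
Bill 3, $396: deductible already satisfied, so owner's share is 50% × $396 = $198. Owner pays $198; OOP now $5,733.50. Insurer: $396 − $198 = $198.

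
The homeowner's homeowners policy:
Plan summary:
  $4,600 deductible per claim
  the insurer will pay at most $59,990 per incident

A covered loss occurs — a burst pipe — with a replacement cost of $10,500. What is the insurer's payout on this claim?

Subtract the deductible: $10,500 − $4,600 = $5,900.
That's under the $59,990 cap, so the insurer reimburses the full $5,900.

$5,900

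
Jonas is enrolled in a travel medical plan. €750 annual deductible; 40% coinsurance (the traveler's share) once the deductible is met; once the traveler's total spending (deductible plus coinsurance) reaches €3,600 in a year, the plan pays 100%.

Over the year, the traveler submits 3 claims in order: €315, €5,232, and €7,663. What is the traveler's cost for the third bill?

€931.20

Claim 1 (€315): entire amount goes to the deductible. Traveler pays €315; OOP now €315.
Claim 2 (€5,232): €435 finishes the deductible; €4,797 goes to coinsurance; 40% of €4,797 = €1,918.80. Traveler pays €2,353.80; OOP now €2,668.80.
Claim 3 (€7,663): deductible met; 40% of €7,663 = €3,065.20. Adding that to €2,668.80 gives €5,734, past the €3,600 cap; traveler pays only €3,600 − €2,668.80 = €931.20.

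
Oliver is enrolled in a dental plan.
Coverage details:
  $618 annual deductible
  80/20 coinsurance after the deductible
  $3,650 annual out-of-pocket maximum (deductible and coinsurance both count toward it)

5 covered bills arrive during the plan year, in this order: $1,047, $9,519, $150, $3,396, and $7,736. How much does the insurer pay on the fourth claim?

#1 ($1,047): deductible takes $618, $429 remains; coinsurance $429 × 20% = $85.80. Patient owes $703.80 (running OOP $703.80). Insurer: $1,047 − $703.80 = $343.20.
#2 ($9,519): 20% coinsurance on $9,519 = $1,903.80. Patient owes $1,903.80 (running OOP $2,607.60). Insurer: $9,519 − $1,903.80 = $7,615.20.
#3 ($150): deductible met; 20% of $150 = $30. Patient pays $30; OOP now $2,637.60. Insurer: $150 − $30 = $120.
#4 ($3,396): deductible already satisfied, so patient's share is 20% × $3,396 = $679.20. Patient owes $679.20 (running OOP $3,316.80). Insurer: $3,396 − $679.20 = $2,716.80.

$2,716.80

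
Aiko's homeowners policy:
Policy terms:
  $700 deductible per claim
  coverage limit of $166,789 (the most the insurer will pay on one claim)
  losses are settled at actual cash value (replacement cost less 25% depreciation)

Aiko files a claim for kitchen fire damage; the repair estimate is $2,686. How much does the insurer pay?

Depreciate 25%: the covered value is $2,686 × 0.75 = $2,014.50.
Less the $700 deductible: $2,014.50 − $700 = $1,314.50.
$1,314.50 is within the $166,789 limit, so the insurer pays $1,314.50.

$1,314.50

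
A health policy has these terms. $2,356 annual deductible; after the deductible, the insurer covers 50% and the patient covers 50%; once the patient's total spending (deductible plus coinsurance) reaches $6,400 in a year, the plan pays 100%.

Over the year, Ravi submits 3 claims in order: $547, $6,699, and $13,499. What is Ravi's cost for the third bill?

#1 ($547): entire amount goes to the deductible. Patient owes $547 (running OOP $547).
#2 ($6,699): deductible takes $1,809, $4,890 remains; patient's 50% is $2,445. Patient pays $4,254; OOP now $4,801.
#3 ($13,499): deductible met; 50% of $13,499 = $6,749.50. Adding that to $4,801 gives $11,550.50, past the $6,400 cap; patient pays only $6,400 − $4,801 = $1,599.

$1,599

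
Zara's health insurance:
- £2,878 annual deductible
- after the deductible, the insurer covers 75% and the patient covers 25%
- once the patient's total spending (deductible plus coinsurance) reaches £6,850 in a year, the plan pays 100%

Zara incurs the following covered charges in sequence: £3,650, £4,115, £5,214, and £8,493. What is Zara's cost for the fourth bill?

Claim 1 — £3,650: £2,878 finishes the deductible; £772 goes to coinsurance; patient's 25% is £193. Patient pays £3,071; OOP now £3,071.
Claim 2 — £4,115: 25% coinsurance on £4,115 = £1,028.75. Patient owes £1,028.75 (running OOP £4,099.75).
Claim 3 — £5,214: deductible met; 25% of £5,214 = £1,303.50. Patient owes £1,303.50 (running OOP £5,403.25).
Claim 4 — £8,493: deductible met; 25% of £8,493 = £2,123.25. Adding that to £5,403.25 gives £7,526.50, past the £6,850 cap; patient pays only £6,850 − £5,403.25 = £1,446.75.

£1,446.75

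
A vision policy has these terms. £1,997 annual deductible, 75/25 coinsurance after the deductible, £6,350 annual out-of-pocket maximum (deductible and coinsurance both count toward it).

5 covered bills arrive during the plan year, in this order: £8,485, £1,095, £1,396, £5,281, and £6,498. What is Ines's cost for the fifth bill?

£788

#1 (£8,485): £1,997 finishes the deductible; £6,488 goes to coinsurance; 25% of £6,488 = £1,622. Member owes £3,619 (running OOP £3,619).
#2 (£1,095): deductible already satisfied, so member's share is 25% × £1,095 = £273.75. Member owes £273.75 (running OOP £3,892.75).
#3 (£1,396): deductible met; 25% of £1,396 = £349. Member pays £349; OOP now £4,241.75.
#4 (£5,281): 25% coinsurance on £5,281 = £1,320.25. Member pays £1,320.25; OOP now £5,562.
#5 (£6,498): deductible met; 25% of £6,498 = £1,624.50. That would push OOP to £7,186.50, over the £6,350 cap, so member pays £6,350 − £5,562 = £788.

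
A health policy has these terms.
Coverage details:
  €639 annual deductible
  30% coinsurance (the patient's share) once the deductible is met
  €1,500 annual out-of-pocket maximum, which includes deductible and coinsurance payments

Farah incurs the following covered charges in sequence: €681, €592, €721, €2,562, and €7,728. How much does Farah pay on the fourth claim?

Claim 1 (€681): €639 to deductible, leaving €42; patient's 30% is €12.60. Patient owes €651.60 (running OOP €651.60).
Claim 2 (€592): deductible already satisfied, so patient's share is 30% × €592 = €177.60. Patient pays €177.60; OOP now €829.20.
Claim 3 (€721): deductible met; 30% of €721 = €216.30. Patient pays €216.30; OOP now €1,045.50.
Claim 4 (€2,562): deductible already satisfied, so patient's share is 30% × €2,562 = €768.60. Adding that to €1,045.50 gives €1,814.10, past the €1,500 cap; patient pays only €1,500 − €1,045.50 = €454.50.

€454.50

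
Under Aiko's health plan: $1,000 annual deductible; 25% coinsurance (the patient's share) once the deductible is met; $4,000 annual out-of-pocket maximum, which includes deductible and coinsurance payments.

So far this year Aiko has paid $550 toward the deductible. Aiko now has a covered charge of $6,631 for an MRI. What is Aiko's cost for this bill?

$1,995.25

Remaining deductible: $1,000 − $550 = $450.
After the $450 deductible portion, $6,631 − $450 = $6,181 is subject to coinsurance.
Coinsurance: $6,181 × 25% = $1,545.25.
So the patient owes $450 + $1,545.25 = $1,995.25 before any cap.
Cumulative spending $550 + $1,995.25 = $2,545.25 stays under the $4,000 maximum.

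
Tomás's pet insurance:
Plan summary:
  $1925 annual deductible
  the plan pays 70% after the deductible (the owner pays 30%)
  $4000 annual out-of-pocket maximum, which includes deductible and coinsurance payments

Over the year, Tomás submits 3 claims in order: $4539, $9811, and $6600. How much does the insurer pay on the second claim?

$8520.20

Claim 1 ($4539): $1925 to deductible, leaving $2614; 30% of $2614 = $784.20. Cost to owner: $2709.20. OOP to date $2709.20. Insurer: $4539 − $2709.20 = $1829.80.
Claim 2 ($9811): deductible already satisfied, so owner's share is 30% × $9811 = $2943.30. OOP would hit $5652.50 > $4000, so the cap limits the owner to $4000 − $2709.20 = $1290.80. Plan pays $9811 − $1290.80 = $8520.20.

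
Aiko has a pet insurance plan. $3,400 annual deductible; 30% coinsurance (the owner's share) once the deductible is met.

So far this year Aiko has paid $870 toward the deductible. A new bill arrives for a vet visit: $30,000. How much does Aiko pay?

$10,771

Deductible still to meet: $3,400 − $870 = $2,530.
After the $2,530 deductible portion, $30,000 − $2,530 = $27,470 is subject to coinsurance.
Owner's 30% share of $27,470 is $8,241.
That puts the owner's cost at $2,530 + $8,241 = $10,771.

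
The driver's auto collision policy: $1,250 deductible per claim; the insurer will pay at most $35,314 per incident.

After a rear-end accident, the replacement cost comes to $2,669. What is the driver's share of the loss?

Less the $1,250 deductible: $2,669 − $1,250 = $1,419.
$1,419 ≤ $35,314, so the limit doesn't bind; insurer pays $1,419.
Driver's share is the uncovered remainder: $2,669 − $1,419 = $1,250.

$1,250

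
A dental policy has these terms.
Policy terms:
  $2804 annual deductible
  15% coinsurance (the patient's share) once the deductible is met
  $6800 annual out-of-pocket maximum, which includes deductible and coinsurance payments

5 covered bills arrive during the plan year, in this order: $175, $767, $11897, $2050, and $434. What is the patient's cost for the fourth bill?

Bill 1, $175: entire amount goes to the deductible. Patient pays $175; OOP now $175.
Bill 2, $767: entire amount goes to the deductible. Cost to patient: $767. OOP to date $942.
Bill 3, $11897: deductible takes $1862, $10035 remains; 15% of $10035 = $1505.25. Cost to patient: $3367.25. OOP to date $4309.25.
Bill 4, $2050: deductible already satisfied, so patient's share is 15% × $2050 = $307.50. Patient pays $307.50; OOP now $4616.75.

$307.50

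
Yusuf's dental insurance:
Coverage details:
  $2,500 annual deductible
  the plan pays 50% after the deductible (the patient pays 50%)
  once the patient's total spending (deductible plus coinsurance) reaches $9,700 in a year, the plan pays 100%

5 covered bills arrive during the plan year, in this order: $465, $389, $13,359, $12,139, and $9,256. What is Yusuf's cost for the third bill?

Claim 1 ($465): fully absorbed by the deductible. Patient pays $465; OOP now $465.
Claim 2 ($389): fully absorbed by the deductible. Cost to patient: $389. OOP to date $854.
Claim 3 ($13,359): $1,646 to deductible, leaving $11,713; 50% of $11,713 = $5,856.50. Patient pays $7,502.50; OOP now $8,356.50.

$7,502.50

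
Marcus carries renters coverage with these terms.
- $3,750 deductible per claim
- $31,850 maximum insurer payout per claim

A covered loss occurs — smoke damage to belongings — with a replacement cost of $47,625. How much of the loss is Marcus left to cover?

$15,775

Subtract the deductible: $47,625 − $3,750 = $43,875.
$43,875 exceeds the $31,850 limit, so the insurer pays the limit: $31,850.
Out of pocket: $47,625 − $31,850 = $15,775.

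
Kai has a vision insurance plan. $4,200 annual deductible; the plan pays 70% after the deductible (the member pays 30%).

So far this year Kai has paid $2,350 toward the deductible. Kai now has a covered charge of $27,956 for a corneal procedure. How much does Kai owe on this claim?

Deductible still to meet: $4,200 − $2,350 = $1,850.
After the $1,850 deductible portion, $27,956 − $1,850 = $26,106 is subject to coinsurance.
Coinsurance: $26,106 × 30% = $7,831.80.
Member responsibility: $1,850 + $7,831.80 = $9,681.80.

$9,681.80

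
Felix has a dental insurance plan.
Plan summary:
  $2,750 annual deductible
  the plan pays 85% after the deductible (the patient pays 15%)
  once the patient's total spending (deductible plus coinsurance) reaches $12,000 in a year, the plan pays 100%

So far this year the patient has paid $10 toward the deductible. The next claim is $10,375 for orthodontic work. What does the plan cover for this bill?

$6,489.75

$10 of the $2,750 deductible is already met, leaving $2,740.
After the $2,740 deductible portion, $10,375 − $2,740 = $7,635 is subject to coinsurance.
Coinsurance: $7,635 × 15% = $1,145.25.
So the patient owes $2,740 + $1,145.25 = $3,885.25 before any cap.
Cumulative spending $10 + $3,885.25 = $3,895.25 stays under the $12,000 maximum.
The insurer covers the remainder: $10,375 − $3,885.25 = $6,489.75.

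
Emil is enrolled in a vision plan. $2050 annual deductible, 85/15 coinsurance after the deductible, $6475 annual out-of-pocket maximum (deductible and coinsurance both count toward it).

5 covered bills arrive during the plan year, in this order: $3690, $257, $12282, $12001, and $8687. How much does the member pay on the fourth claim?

$1800.15

#1 ($3690): deductible takes $2050, $1640 remains; coinsurance $1640 × 15% = $246. Member owes $2296 (running OOP $2296).
#2 ($257): deductible already satisfied, so member's share is 15% × $257 = $38.55. Cost to member: $38.55. OOP to date $2334.55.
#3 ($12282): deductible met; 15% of $12282 = $1842.30. Member owes $1842.30 (running OOP $4176.85).
#4 ($12001): deductible already satisfied, so member's share is 15% × $12001 = $1800.15. Member owes $1800.15 (running OOP $5977).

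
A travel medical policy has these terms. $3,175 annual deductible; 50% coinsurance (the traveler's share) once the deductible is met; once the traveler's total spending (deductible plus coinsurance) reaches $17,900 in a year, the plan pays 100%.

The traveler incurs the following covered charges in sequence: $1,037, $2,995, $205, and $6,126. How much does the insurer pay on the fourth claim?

Claim 1 ($1,037): entire amount goes to the deductible. Cost to traveler: $1,037. OOP to date $1,037. Plan pays $1,037 − $1,037 = $0.
Claim 2 ($2,995): $2,138 to deductible, leaving $857; 50% of $857 = $428.50. Cost to traveler: $2,566.50. OOP to date $3,603.50. Insurer: $2,995 − $2,566.50 = $428.50.
Claim 3 ($205): 50% coinsurance on $205 = $102.50. Cost to traveler: $102.50. OOP to date $3,706. Insurer: $205 − $102.50 = $102.50.
Claim 4 ($6,126): 50% coinsurance on $6,126 = $3,063. Cost to traveler: $3,063. OOP to date $6,769. Insurer: $6,126 − $3,063 = $3,063.

$3,063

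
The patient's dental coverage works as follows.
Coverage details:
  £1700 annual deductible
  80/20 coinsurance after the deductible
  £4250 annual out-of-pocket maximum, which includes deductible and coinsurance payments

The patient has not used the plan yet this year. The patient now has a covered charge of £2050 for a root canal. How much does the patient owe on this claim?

£1770

Nothing has been paid toward the £1700 deductible, so the first £1700 of this charge is applied there.
That leaves £2050 − £1700 = £350 for coinsurance.
Coinsurance: £350 × 20% = £70.
So the patient owes £1700 + £70 = £1770 before any cap.
Year-to-date out-of-pocket becomes £0 + £1770 = £1770, still under the £4250 maximum, so no cap applies.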